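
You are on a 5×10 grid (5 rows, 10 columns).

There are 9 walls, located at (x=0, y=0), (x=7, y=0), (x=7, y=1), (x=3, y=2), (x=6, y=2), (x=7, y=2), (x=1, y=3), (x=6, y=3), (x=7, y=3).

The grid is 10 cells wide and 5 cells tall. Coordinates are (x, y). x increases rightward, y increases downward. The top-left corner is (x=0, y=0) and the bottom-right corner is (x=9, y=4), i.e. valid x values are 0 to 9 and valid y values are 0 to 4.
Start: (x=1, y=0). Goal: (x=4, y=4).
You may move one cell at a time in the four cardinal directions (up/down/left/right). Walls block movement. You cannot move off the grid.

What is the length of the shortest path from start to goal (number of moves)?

Answer: Shortest path length: 7

Derivation:
BFS from (x=1, y=0) until reaching (x=4, y=4):
  Distance 0: (x=1, y=0)
  Distance 1: (x=2, y=0), (x=1, y=1)
  Distance 2: (x=3, y=0), (x=0, y=1), (x=2, y=1), (x=1, y=2)
  Distance 3: (x=4, y=0), (x=3, y=1), (x=0, y=2), (x=2, y=2)
  Distance 4: (x=5, y=0), (x=4, y=1), (x=0, y=3), (x=2, y=3)
  Distance 5: (x=6, y=0), (x=5, y=1), (x=4, y=2), (x=3, y=3), (x=0, y=4), (x=2, y=4)
  Distance 6: (x=6, y=1), (x=5, y=2), (x=4, y=3), (x=1, y=4), (x=3, y=4)
  Distance 7: (x=5, y=3), (x=4, y=4)  <- goal reached here
One shortest path (7 moves): (x=1, y=0) -> (x=2, y=0) -> (x=3, y=0) -> (x=4, y=0) -> (x=4, y=1) -> (x=4, y=2) -> (x=4, y=3) -> (x=4, y=4)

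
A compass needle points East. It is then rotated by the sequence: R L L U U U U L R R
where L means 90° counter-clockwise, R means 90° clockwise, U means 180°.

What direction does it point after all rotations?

Answer: Final heading: East

Derivation:
Start: East
  R (right (90° clockwise)) -> South
  L (left (90° counter-clockwise)) -> East
  L (left (90° counter-clockwise)) -> North
  U (U-turn (180°)) -> South
  U (U-turn (180°)) -> North
  U (U-turn (180°)) -> South
  U (U-turn (180°)) -> North
  L (left (90° counter-clockwise)) -> West
  R (right (90° clockwise)) -> North
  R (right (90° clockwise)) -> East
Final: East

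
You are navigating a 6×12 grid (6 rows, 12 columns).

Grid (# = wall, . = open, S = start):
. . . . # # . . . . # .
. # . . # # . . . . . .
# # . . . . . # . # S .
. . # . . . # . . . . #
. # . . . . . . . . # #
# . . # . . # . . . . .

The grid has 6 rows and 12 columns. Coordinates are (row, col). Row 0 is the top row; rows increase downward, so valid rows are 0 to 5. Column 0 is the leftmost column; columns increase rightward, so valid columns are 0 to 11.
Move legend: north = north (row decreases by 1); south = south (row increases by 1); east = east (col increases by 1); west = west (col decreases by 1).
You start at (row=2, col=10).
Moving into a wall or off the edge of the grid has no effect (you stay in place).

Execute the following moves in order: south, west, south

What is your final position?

Start: (row=2, col=10)
  south (south): (row=2, col=10) -> (row=3, col=10)
  west (west): (row=3, col=10) -> (row=3, col=9)
  south (south): (row=3, col=9) -> (row=4, col=9)
Final: (row=4, col=9)

Answer: Final position: (row=4, col=9)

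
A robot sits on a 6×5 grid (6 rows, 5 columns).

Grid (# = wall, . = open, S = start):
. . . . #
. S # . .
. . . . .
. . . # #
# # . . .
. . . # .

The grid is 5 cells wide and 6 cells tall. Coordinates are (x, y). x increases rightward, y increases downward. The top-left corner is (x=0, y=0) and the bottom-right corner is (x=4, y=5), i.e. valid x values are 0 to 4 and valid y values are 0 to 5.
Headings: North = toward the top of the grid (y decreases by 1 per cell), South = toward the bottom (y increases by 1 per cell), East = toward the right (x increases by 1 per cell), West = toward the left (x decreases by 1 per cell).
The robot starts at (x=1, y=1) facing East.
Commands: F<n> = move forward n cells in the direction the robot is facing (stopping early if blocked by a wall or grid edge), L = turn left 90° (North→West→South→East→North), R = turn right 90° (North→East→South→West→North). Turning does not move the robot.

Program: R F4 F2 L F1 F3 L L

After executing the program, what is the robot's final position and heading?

Answer: Final position: (x=2, y=3), facing West

Derivation:
Start: (x=1, y=1), facing East
  R: turn right, now facing South
  F4: move forward 2/4 (blocked), now at (x=1, y=3)
  F2: move forward 0/2 (blocked), now at (x=1, y=3)
  L: turn left, now facing East
  F1: move forward 1, now at (x=2, y=3)
  F3: move forward 0/3 (blocked), now at (x=2, y=3)
  L: turn left, now facing North
  L: turn left, now facing West
Final: (x=2, y=3), facing West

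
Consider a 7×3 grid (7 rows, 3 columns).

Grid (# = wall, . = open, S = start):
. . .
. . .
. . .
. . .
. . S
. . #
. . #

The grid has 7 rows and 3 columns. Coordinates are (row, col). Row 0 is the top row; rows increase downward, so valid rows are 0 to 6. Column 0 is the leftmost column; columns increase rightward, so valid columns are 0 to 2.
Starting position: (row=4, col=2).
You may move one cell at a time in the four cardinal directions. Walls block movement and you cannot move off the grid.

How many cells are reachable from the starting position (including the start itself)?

Answer: Reachable cells: 19

Derivation:
BFS flood-fill from (row=4, col=2):
  Distance 0: (row=4, col=2)
  Distance 1: (row=3, col=2), (row=4, col=1)
  Distance 2: (row=2, col=2), (row=3, col=1), (row=4, col=0), (row=5, col=1)
  Distance 3: (row=1, col=2), (row=2, col=1), (row=3, col=0), (row=5, col=0), (row=6, col=1)
  Distance 4: (row=0, col=2), (row=1, col=1), (row=2, col=0), (row=6, col=0)
  Distance 5: (row=0, col=1), (row=1, col=0)
  Distance 6: (row=0, col=0)
Total reachable: 19 (grid has 19 open cells total)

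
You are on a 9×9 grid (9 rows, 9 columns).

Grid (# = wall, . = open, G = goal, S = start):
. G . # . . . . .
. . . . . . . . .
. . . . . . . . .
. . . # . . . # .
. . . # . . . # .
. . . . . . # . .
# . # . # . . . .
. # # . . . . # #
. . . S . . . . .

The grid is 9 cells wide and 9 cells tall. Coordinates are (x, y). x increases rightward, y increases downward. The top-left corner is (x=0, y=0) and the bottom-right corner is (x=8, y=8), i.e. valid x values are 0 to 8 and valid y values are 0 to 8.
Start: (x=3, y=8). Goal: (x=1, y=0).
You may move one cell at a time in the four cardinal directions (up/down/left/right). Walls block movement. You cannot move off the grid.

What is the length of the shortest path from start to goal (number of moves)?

Answer: Shortest path length: 10

Derivation:
BFS from (x=3, y=8) until reaching (x=1, y=0):
  Distance 0: (x=3, y=8)
  Distance 1: (x=3, y=7), (x=2, y=8), (x=4, y=8)
  Distance 2: (x=3, y=6), (x=4, y=7), (x=1, y=8), (x=5, y=8)
  Distance 3: (x=3, y=5), (x=5, y=7), (x=0, y=8), (x=6, y=8)
  Distance 4: (x=2, y=5), (x=4, y=5), (x=5, y=6), (x=0, y=7), (x=6, y=7), (x=7, y=8)
  Distance 5: (x=2, y=4), (x=4, y=4), (x=1, y=5), (x=5, y=5), (x=6, y=6), (x=8, y=8)
  Distance 6: (x=2, y=3), (x=4, y=3), (x=1, y=4), (x=5, y=4), (x=0, y=5), (x=1, y=6), (x=7, y=6)
  Distance 7: (x=2, y=2), (x=4, y=2), (x=1, y=3), (x=5, y=3), (x=0, y=4), (x=6, y=4), (x=7, y=5), (x=8, y=6)
  Distance 8: (x=2, y=1), (x=4, y=1), (x=1, y=2), (x=3, y=2), (x=5, y=2), (x=0, y=3), (x=6, y=3), (x=8, y=5)
  Distance 9: (x=2, y=0), (x=4, y=0), (x=1, y=1), (x=3, y=1), (x=5, y=1), (x=0, y=2), (x=6, y=2), (x=8, y=4)
  Distance 10: (x=1, y=0), (x=5, y=0), (x=0, y=1), (x=6, y=1), (x=7, y=2), (x=8, y=3)  <- goal reached here
One shortest path (10 moves): (x=3, y=8) -> (x=3, y=7) -> (x=3, y=6) -> (x=3, y=5) -> (x=2, y=5) -> (x=1, y=5) -> (x=1, y=4) -> (x=1, y=3) -> (x=1, y=2) -> (x=1, y=1) -> (x=1, y=0)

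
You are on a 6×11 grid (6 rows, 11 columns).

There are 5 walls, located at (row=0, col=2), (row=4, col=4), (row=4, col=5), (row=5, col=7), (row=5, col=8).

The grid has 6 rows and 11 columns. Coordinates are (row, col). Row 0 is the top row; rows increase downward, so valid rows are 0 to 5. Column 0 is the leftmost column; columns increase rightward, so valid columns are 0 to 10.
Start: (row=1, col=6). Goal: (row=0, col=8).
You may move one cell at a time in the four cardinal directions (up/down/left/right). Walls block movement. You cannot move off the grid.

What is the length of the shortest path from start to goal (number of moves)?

Answer: Shortest path length: 3

Derivation:
BFS from (row=1, col=6) until reaching (row=0, col=8):
  Distance 0: (row=1, col=6)
  Distance 1: (row=0, col=6), (row=1, col=5), (row=1, col=7), (row=2, col=6)
  Distance 2: (row=0, col=5), (row=0, col=7), (row=1, col=4), (row=1, col=8), (row=2, col=5), (row=2, col=7), (row=3, col=6)
  Distance 3: (row=0, col=4), (row=0, col=8), (row=1, col=3), (row=1, col=9), (row=2, col=4), (row=2, col=8), (row=3, col=5), (row=3, col=7), (row=4, col=6)  <- goal reached here
One shortest path (3 moves): (row=1, col=6) -> (row=1, col=7) -> (row=1, col=8) -> (row=0, col=8)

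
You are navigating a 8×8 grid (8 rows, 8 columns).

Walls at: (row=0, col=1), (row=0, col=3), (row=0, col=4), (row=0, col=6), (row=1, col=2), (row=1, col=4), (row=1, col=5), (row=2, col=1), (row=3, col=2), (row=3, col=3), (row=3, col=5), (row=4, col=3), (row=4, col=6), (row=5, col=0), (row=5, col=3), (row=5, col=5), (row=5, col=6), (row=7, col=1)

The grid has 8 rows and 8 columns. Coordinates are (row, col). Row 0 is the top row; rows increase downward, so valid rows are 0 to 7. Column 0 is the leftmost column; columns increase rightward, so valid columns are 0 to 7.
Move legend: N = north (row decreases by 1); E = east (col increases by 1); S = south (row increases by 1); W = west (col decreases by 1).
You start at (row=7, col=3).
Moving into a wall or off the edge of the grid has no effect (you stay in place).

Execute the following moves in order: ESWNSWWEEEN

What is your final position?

Answer: Final position: (row=6, col=5)

Derivation:
Start: (row=7, col=3)
  E (east): (row=7, col=3) -> (row=7, col=4)
  S (south): blocked, stay at (row=7, col=4)
  W (west): (row=7, col=4) -> (row=7, col=3)
  N (north): (row=7, col=3) -> (row=6, col=3)
  S (south): (row=6, col=3) -> (row=7, col=3)
  W (west): (row=7, col=3) -> (row=7, col=2)
  W (west): blocked, stay at (row=7, col=2)
  E (east): (row=7, col=2) -> (row=7, col=3)
  E (east): (row=7, col=3) -> (row=7, col=4)
  E (east): (row=7, col=4) -> (row=7, col=5)
  N (north): (row=7, col=5) -> (row=6, col=5)
Final: (row=6, col=5)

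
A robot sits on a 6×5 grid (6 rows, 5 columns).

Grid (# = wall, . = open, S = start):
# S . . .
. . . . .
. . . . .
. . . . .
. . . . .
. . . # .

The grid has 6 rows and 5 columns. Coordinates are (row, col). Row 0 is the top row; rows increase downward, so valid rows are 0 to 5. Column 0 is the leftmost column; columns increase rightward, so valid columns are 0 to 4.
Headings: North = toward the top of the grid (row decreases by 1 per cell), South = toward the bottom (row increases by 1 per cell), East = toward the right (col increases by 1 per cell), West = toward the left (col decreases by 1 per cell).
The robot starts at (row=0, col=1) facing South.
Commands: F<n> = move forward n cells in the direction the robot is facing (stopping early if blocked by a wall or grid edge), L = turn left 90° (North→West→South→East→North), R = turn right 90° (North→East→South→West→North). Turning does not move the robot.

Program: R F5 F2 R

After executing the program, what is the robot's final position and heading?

Start: (row=0, col=1), facing South
  R: turn right, now facing West
  F5: move forward 0/5 (blocked), now at (row=0, col=1)
  F2: move forward 0/2 (blocked), now at (row=0, col=1)
  R: turn right, now facing North
Final: (row=0, col=1), facing North

Answer: Final position: (row=0, col=1), facing North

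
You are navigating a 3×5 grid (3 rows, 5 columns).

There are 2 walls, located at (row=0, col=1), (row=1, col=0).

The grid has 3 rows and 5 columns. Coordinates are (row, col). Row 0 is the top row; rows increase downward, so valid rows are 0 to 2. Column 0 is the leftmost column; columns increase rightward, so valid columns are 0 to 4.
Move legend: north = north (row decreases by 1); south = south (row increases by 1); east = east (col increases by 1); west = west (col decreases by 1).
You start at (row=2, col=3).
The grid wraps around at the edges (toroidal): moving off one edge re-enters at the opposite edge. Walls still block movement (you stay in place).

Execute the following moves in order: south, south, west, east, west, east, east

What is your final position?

Answer: Final position: (row=1, col=4)

Derivation:
Start: (row=2, col=3)
  south (south): (row=2, col=3) -> (row=0, col=3)
  south (south): (row=0, col=3) -> (row=1, col=3)
  west (west): (row=1, col=3) -> (row=1, col=2)
  east (east): (row=1, col=2) -> (row=1, col=3)
  west (west): (row=1, col=3) -> (row=1, col=2)
  east (east): (row=1, col=2) -> (row=1, col=3)
  east (east): (row=1, col=3) -> (row=1, col=4)
Final: (row=1, col=4)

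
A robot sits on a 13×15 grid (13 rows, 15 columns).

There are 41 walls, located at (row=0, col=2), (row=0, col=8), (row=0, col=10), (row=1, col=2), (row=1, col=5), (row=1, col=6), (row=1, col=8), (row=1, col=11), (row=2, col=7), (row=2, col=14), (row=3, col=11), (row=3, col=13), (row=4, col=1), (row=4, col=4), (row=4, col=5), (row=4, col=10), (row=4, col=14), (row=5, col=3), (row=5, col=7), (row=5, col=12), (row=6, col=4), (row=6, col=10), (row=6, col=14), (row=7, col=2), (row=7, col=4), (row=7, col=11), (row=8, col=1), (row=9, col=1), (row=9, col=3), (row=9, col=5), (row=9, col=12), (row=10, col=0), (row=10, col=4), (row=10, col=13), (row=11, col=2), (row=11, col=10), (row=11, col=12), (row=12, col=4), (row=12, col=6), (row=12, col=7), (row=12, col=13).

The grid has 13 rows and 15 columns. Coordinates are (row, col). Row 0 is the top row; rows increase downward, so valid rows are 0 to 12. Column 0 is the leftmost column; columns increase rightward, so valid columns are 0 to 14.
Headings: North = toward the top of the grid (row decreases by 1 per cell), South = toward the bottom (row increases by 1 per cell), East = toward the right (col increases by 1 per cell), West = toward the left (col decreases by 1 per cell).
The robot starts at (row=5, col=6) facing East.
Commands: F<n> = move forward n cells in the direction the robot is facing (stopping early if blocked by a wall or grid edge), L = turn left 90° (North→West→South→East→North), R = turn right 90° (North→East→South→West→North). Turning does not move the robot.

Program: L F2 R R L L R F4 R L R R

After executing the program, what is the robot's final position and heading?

Start: (row=5, col=6), facing East
  L: turn left, now facing North
  F2: move forward 2, now at (row=3, col=6)
  R: turn right, now facing East
  R: turn right, now facing South
  L: turn left, now facing East
  L: turn left, now facing North
  R: turn right, now facing East
  F4: move forward 4, now at (row=3, col=10)
  R: turn right, now facing South
  L: turn left, now facing East
  R: turn right, now facing South
  R: turn right, now facing West
Final: (row=3, col=10), facing West

Answer: Final position: (row=3, col=10), facing West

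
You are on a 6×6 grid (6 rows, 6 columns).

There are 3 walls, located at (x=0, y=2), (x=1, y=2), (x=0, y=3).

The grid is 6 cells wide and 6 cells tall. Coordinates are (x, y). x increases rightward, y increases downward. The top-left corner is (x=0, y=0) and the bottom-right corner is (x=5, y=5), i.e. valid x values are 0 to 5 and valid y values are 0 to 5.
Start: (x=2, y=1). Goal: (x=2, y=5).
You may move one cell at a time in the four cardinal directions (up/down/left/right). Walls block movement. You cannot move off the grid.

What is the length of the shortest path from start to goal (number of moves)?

BFS from (x=2, y=1) until reaching (x=2, y=5):
  Distance 0: (x=2, y=1)
  Distance 1: (x=2, y=0), (x=1, y=1), (x=3, y=1), (x=2, y=2)
  Distance 2: (x=1, y=0), (x=3, y=0), (x=0, y=1), (x=4, y=1), (x=3, y=2), (x=2, y=3)
  Distance 3: (x=0, y=0), (x=4, y=0), (x=5, y=1), (x=4, y=2), (x=1, y=3), (x=3, y=3), (x=2, y=4)
  Distance 4: (x=5, y=0), (x=5, y=2), (x=4, y=3), (x=1, y=4), (x=3, y=4), (x=2, y=5)  <- goal reached here
One shortest path (4 moves): (x=2, y=1) -> (x=2, y=2) -> (x=2, y=3) -> (x=2, y=4) -> (x=2, y=5)

Answer: Shortest path length: 4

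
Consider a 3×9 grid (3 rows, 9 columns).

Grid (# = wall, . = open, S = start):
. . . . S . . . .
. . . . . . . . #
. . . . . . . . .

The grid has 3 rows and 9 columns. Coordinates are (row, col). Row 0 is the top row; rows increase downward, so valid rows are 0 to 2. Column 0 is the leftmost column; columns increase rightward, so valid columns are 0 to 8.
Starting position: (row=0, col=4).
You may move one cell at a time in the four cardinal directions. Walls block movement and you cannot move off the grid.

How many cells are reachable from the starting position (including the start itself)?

BFS flood-fill from (row=0, col=4):
  Distance 0: (row=0, col=4)
  Distance 1: (row=0, col=3), (row=0, col=5), (row=1, col=4)
  Distance 2: (row=0, col=2), (row=0, col=6), (row=1, col=3), (row=1, col=5), (row=2, col=4)
  Distance 3: (row=0, col=1), (row=0, col=7), (row=1, col=2), (row=1, col=6), (row=2, col=3), (row=2, col=5)
  Distance 4: (row=0, col=0), (row=0, col=8), (row=1, col=1), (row=1, col=7), (row=2, col=2), (row=2, col=6)
  Distance 5: (row=1, col=0), (row=2, col=1), (row=2, col=7)
  Distance 6: (row=2, col=0), (row=2, col=8)
Total reachable: 26 (grid has 26 open cells total)

Answer: Reachable cells: 26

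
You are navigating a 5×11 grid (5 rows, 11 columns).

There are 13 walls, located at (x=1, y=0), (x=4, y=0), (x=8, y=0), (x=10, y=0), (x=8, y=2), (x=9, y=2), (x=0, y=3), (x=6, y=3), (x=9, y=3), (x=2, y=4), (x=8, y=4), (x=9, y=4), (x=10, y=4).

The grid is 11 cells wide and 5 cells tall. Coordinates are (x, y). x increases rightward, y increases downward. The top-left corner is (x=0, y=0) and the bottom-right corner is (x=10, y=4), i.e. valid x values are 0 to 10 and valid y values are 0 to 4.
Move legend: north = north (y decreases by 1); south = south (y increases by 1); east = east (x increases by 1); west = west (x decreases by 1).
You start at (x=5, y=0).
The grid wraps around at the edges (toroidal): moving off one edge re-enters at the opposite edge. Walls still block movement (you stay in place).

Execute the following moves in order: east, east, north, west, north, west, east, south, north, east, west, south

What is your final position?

Start: (x=5, y=0)
  east (east): (x=5, y=0) -> (x=6, y=0)
  east (east): (x=6, y=0) -> (x=7, y=0)
  north (north): (x=7, y=0) -> (x=7, y=4)
  west (west): (x=7, y=4) -> (x=6, y=4)
  north (north): blocked, stay at (x=6, y=4)
  west (west): (x=6, y=4) -> (x=5, y=4)
  east (east): (x=5, y=4) -> (x=6, y=4)
  south (south): (x=6, y=4) -> (x=6, y=0)
  north (north): (x=6, y=0) -> (x=6, y=4)
  east (east): (x=6, y=4) -> (x=7, y=4)
  west (west): (x=7, y=4) -> (x=6, y=4)
  south (south): (x=6, y=4) -> (x=6, y=0)
Final: (x=6, y=0)

Answer: Final position: (x=6, y=0)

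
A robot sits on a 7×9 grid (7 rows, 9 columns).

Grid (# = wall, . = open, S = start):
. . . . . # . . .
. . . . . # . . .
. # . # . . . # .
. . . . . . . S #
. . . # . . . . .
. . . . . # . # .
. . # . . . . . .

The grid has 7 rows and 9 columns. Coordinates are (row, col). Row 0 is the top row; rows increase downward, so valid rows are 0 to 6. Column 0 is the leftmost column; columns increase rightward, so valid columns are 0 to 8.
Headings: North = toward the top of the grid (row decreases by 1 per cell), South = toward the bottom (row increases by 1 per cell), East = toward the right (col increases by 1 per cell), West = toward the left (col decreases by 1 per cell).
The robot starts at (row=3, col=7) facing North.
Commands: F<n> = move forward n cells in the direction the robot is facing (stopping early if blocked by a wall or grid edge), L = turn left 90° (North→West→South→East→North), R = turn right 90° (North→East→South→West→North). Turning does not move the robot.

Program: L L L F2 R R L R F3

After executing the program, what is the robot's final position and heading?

Answer: Final position: (row=3, col=4), facing West

Derivation:
Start: (row=3, col=7), facing North
  L: turn left, now facing West
  L: turn left, now facing South
  L: turn left, now facing East
  F2: move forward 0/2 (blocked), now at (row=3, col=7)
  R: turn right, now facing South
  R: turn right, now facing West
  L: turn left, now facing South
  R: turn right, now facing West
  F3: move forward 3, now at (row=3, col=4)
Final: (row=3, col=4), facing West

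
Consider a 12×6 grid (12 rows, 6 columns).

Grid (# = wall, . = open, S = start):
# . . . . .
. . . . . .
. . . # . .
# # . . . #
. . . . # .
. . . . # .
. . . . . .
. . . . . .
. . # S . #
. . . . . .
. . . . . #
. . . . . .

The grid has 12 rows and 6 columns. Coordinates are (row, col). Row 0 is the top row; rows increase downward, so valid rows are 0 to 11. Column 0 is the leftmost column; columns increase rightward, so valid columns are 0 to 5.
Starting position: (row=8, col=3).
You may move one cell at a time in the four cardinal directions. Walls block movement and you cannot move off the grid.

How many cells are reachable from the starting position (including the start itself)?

Answer: Reachable cells: 62

Derivation:
BFS flood-fill from (row=8, col=3):
  Distance 0: (row=8, col=3)
  Distance 1: (row=7, col=3), (row=8, col=4), (row=9, col=3)
  Distance 2: (row=6, col=3), (row=7, col=2), (row=7, col=4), (row=9, col=2), (row=9, col=4), (row=10, col=3)
  Distance 3: (row=5, col=3), (row=6, col=2), (row=6, col=4), (row=7, col=1), (row=7, col=5), (row=9, col=1), (row=9, col=5), (row=10, col=2), (row=10, col=4), (row=11, col=3)
  Distance 4: (row=4, col=3), (row=5, col=2), (row=6, col=1), (row=6, col=5), (row=7, col=0), (row=8, col=1), (row=9, col=0), (row=10, col=1), (row=11, col=2), (row=11, col=4)
  Distance 5: (row=3, col=3), (row=4, col=2), (row=5, col=1), (row=5, col=5), (row=6, col=0), (row=8, col=0), (row=10, col=0), (row=11, col=1), (row=11, col=5)
  Distance 6: (row=3, col=2), (row=3, col=4), (row=4, col=1), (row=4, col=5), (row=5, col=0), (row=11, col=0)
  Distance 7: (row=2, col=2), (row=2, col=4), (row=4, col=0)
  Distance 8: (row=1, col=2), (row=1, col=4), (row=2, col=1), (row=2, col=5)
  Distance 9: (row=0, col=2), (row=0, col=4), (row=1, col=1), (row=1, col=3), (row=1, col=5), (row=2, col=0)
  Distance 10: (row=0, col=1), (row=0, col=3), (row=0, col=5), (row=1, col=0)
Total reachable: 62 (grid has 62 open cells total)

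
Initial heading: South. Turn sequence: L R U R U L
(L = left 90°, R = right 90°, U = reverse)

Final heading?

Start: South
  L (left (90° counter-clockwise)) -> East
  R (right (90° clockwise)) -> South
  U (U-turn (180°)) -> North
  R (right (90° clockwise)) -> East
  U (U-turn (180°)) -> West
  L (left (90° counter-clockwise)) -> South
Final: South

Answer: Final heading: South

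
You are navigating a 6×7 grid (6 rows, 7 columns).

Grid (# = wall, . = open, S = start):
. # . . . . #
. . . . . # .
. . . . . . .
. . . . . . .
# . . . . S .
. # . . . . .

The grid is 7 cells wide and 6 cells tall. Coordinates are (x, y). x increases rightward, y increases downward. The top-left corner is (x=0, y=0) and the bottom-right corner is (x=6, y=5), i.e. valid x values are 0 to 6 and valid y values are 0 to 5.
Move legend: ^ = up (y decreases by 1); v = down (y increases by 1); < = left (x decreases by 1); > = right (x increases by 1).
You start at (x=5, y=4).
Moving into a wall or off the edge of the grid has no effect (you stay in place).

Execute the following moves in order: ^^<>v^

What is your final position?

Start: (x=5, y=4)
  ^ (up): (x=5, y=4) -> (x=5, y=3)
  ^ (up): (x=5, y=3) -> (x=5, y=2)
  < (left): (x=5, y=2) -> (x=4, y=2)
  > (right): (x=4, y=2) -> (x=5, y=2)
  v (down): (x=5, y=2) -> (x=5, y=3)
  ^ (up): (x=5, y=3) -> (x=5, y=2)
Final: (x=5, y=2)

Answer: Final position: (x=5, y=2)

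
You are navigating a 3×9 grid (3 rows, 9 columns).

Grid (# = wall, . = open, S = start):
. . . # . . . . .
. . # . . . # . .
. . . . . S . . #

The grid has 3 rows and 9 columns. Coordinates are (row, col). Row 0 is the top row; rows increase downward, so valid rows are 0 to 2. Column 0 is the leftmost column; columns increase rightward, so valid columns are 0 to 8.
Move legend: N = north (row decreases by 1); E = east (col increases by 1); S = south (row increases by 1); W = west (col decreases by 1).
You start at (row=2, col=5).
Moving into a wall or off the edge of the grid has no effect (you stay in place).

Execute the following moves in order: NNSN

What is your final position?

Answer: Final position: (row=0, col=5)

Derivation:
Start: (row=2, col=5)
  N (north): (row=2, col=5) -> (row=1, col=5)
  N (north): (row=1, col=5) -> (row=0, col=5)
  S (south): (row=0, col=5) -> (row=1, col=5)
  N (north): (row=1, col=5) -> (row=0, col=5)
Final: (row=0, col=5)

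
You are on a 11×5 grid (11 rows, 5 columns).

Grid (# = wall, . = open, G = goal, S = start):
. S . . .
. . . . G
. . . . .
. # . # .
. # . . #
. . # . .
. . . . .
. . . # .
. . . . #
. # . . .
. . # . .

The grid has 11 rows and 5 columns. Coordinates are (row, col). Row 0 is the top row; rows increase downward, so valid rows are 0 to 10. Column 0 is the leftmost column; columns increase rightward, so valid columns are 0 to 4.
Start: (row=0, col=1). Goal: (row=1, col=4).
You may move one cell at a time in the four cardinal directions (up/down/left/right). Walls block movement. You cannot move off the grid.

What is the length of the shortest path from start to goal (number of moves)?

BFS from (row=0, col=1) until reaching (row=1, col=4):
  Distance 0: (row=0, col=1)
  Distance 1: (row=0, col=0), (row=0, col=2), (row=1, col=1)
  Distance 2: (row=0, col=3), (row=1, col=0), (row=1, col=2), (row=2, col=1)
  Distance 3: (row=0, col=4), (row=1, col=3), (row=2, col=0), (row=2, col=2)
  Distance 4: (row=1, col=4), (row=2, col=3), (row=3, col=0), (row=3, col=2)  <- goal reached here
One shortest path (4 moves): (row=0, col=1) -> (row=0, col=2) -> (row=0, col=3) -> (row=0, col=4) -> (row=1, col=4)

Answer: Shortest path length: 4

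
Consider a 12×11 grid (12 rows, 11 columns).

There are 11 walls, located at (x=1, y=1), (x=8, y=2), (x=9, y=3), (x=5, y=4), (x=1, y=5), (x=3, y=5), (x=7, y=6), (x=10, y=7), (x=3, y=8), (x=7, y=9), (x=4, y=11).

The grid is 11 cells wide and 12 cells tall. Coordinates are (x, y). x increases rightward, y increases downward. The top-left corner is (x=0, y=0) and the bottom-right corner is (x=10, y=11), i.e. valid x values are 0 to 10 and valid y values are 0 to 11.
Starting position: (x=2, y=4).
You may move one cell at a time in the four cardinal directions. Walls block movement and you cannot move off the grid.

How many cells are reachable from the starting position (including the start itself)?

Answer: Reachable cells: 121

Derivation:
BFS flood-fill from (x=2, y=4):
  Distance 0: (x=2, y=4)
  Distance 1: (x=2, y=3), (x=1, y=4), (x=3, y=4), (x=2, y=5)
  Distance 2: (x=2, y=2), (x=1, y=3), (x=3, y=3), (x=0, y=4), (x=4, y=4), (x=2, y=6)
  Distance 3: (x=2, y=1), (x=1, y=2), (x=3, y=2), (x=0, y=3), (x=4, y=3), (x=0, y=5), (x=4, y=5), (x=1, y=6), (x=3, y=6), (x=2, y=7)
  Distance 4: (x=2, y=0), (x=3, y=1), (x=0, y=2), (x=4, y=2), (x=5, y=3), (x=5, y=5), (x=0, y=6), (x=4, y=6), (x=1, y=7), (x=3, y=7), (x=2, y=8)
  Distance 5: (x=1, y=0), (x=3, y=0), (x=0, y=1), (x=4, y=1), (x=5, y=2), (x=6, y=3), (x=6, y=5), (x=5, y=6), (x=0, y=7), (x=4, y=7), (x=1, y=8), (x=2, y=9)
  Distance 6: (x=0, y=0), (x=4, y=0), (x=5, y=1), (x=6, y=2), (x=7, y=3), (x=6, y=4), (x=7, y=5), (x=6, y=6), (x=5, y=7), (x=0, y=8), (x=4, y=8), (x=1, y=9), (x=3, y=9), (x=2, y=10)
  Distance 7: (x=5, y=0), (x=6, y=1), (x=7, y=2), (x=8, y=3), (x=7, y=4), (x=8, y=5), (x=6, y=7), (x=5, y=8), (x=0, y=9), (x=4, y=9), (x=1, y=10), (x=3, y=10), (x=2, y=11)
  Distance 8: (x=6, y=0), (x=7, y=1), (x=8, y=4), (x=9, y=5), (x=8, y=6), (x=7, y=7), (x=6, y=8), (x=5, y=9), (x=0, y=10), (x=4, y=10), (x=1, y=11), (x=3, y=11)
  Distance 9: (x=7, y=0), (x=8, y=1), (x=9, y=4), (x=10, y=5), (x=9, y=6), (x=8, y=7), (x=7, y=8), (x=6, y=9), (x=5, y=10), (x=0, y=11)
  Distance 10: (x=8, y=0), (x=9, y=1), (x=10, y=4), (x=10, y=6), (x=9, y=7), (x=8, y=8), (x=6, y=10), (x=5, y=11)
  Distance 11: (x=9, y=0), (x=10, y=1), (x=9, y=2), (x=10, y=3), (x=9, y=8), (x=8, y=9), (x=7, y=10), (x=6, y=11)
  Distance 12: (x=10, y=0), (x=10, y=2), (x=10, y=8), (x=9, y=9), (x=8, y=10), (x=7, y=11)
  Distance 13: (x=10, y=9), (x=9, y=10), (x=8, y=11)
  Distance 14: (x=10, y=10), (x=9, y=11)
  Distance 15: (x=10, y=11)
Total reachable: 121 (grid has 121 open cells total)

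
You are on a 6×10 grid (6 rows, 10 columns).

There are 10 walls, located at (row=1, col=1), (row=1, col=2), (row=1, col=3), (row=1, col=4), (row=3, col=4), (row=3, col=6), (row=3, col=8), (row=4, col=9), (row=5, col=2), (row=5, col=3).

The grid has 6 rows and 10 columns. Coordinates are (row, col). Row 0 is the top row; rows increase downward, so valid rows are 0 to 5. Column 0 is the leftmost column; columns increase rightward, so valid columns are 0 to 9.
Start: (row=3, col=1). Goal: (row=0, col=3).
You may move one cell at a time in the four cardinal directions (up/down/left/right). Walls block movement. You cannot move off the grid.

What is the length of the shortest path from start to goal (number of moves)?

Answer: Shortest path length: 7

Derivation:
BFS from (row=3, col=1) until reaching (row=0, col=3):
  Distance 0: (row=3, col=1)
  Distance 1: (row=2, col=1), (row=3, col=0), (row=3, col=2), (row=4, col=1)
  Distance 2: (row=2, col=0), (row=2, col=2), (row=3, col=3), (row=4, col=0), (row=4, col=2), (row=5, col=1)
  Distance 3: (row=1, col=0), (row=2, col=3), (row=4, col=3), (row=5, col=0)
  Distance 4: (row=0, col=0), (row=2, col=4), (row=4, col=4)
  Distance 5: (row=0, col=1), (row=2, col=5), (row=4, col=5), (row=5, col=4)
  Distance 6: (row=0, col=2), (row=1, col=5), (row=2, col=6), (row=3, col=5), (row=4, col=6), (row=5, col=5)
  Distance 7: (row=0, col=3), (row=0, col=5), (row=1, col=6), (row=2, col=7), (row=4, col=7), (row=5, col=6)  <- goal reached here
One shortest path (7 moves): (row=3, col=1) -> (row=3, col=0) -> (row=2, col=0) -> (row=1, col=0) -> (row=0, col=0) -> (row=0, col=1) -> (row=0, col=2) -> (row=0, col=3)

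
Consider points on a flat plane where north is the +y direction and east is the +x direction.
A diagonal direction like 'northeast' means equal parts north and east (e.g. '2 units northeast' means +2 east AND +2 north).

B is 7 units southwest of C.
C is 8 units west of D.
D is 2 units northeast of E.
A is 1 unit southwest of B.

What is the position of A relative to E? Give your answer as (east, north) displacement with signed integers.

Place E at the origin (east=0, north=0).
  D is 2 units northeast of E: delta (east=+2, north=+2); D at (east=2, north=2).
  C is 8 units west of D: delta (east=-8, north=+0); C at (east=-6, north=2).
  B is 7 units southwest of C: delta (east=-7, north=-7); B at (east=-13, north=-5).
  A is 1 unit southwest of B: delta (east=-1, north=-1); A at (east=-14, north=-6).
Therefore A relative to E: (east=-14, north=-6).

Answer: A is at (east=-14, north=-6) relative to E.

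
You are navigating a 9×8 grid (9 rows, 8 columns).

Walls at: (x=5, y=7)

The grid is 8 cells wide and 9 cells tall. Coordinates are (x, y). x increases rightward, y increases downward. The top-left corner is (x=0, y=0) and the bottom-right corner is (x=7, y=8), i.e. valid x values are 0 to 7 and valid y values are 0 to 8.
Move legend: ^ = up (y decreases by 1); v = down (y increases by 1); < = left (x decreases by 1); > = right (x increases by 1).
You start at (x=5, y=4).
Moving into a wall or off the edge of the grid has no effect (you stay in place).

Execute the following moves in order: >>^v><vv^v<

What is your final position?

Start: (x=5, y=4)
  > (right): (x=5, y=4) -> (x=6, y=4)
  > (right): (x=6, y=4) -> (x=7, y=4)
  ^ (up): (x=7, y=4) -> (x=7, y=3)
  v (down): (x=7, y=3) -> (x=7, y=4)
  > (right): blocked, stay at (x=7, y=4)
  < (left): (x=7, y=4) -> (x=6, y=4)
  v (down): (x=6, y=4) -> (x=6, y=5)
  v (down): (x=6, y=5) -> (x=6, y=6)
  ^ (up): (x=6, y=6) -> (x=6, y=5)
  v (down): (x=6, y=5) -> (x=6, y=6)
  < (left): (x=6, y=6) -> (x=5, y=6)
Final: (x=5, y=6)

Answer: Final position: (x=5, y=6)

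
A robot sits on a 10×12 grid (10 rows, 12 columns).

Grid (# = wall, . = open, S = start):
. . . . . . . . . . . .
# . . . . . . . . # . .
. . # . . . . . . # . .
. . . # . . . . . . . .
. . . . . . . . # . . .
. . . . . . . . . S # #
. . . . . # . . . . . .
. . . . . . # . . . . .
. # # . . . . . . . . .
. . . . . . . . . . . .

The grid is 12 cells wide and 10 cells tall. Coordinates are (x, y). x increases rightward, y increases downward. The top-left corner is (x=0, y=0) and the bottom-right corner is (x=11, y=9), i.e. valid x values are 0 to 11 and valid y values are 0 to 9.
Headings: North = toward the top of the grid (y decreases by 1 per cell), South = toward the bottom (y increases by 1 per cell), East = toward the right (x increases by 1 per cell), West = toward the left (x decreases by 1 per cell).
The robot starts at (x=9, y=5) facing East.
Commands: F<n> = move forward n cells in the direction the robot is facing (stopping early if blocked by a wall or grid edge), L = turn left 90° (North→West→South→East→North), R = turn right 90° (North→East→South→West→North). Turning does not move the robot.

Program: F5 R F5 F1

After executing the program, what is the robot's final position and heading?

Start: (x=9, y=5), facing East
  F5: move forward 0/5 (blocked), now at (x=9, y=5)
  R: turn right, now facing South
  F5: move forward 4/5 (blocked), now at (x=9, y=9)
  F1: move forward 0/1 (blocked), now at (x=9, y=9)
Final: (x=9, y=9), facing South

Answer: Final position: (x=9, y=9), facing South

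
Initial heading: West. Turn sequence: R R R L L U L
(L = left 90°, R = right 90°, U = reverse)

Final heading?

Start: West
  R (right (90° clockwise)) -> North
  R (right (90° clockwise)) -> East
  R (right (90° clockwise)) -> South
  L (left (90° counter-clockwise)) -> East
  L (left (90° counter-clockwise)) -> North
  U (U-turn (180°)) -> South
  L (left (90° counter-clockwise)) -> East
Final: East

Answer: Final heading: East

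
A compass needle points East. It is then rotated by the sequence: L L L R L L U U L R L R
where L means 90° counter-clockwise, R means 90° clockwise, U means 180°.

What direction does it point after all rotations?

Answer: Final heading: East

Derivation:
Start: East
  L (left (90° counter-clockwise)) -> North
  L (left (90° counter-clockwise)) -> West
  L (left (90° counter-clockwise)) -> South
  R (right (90° clockwise)) -> West
  L (left (90° counter-clockwise)) -> South
  L (left (90° counter-clockwise)) -> East
  U (U-turn (180°)) -> West
  U (U-turn (180°)) -> East
  L (left (90° counter-clockwise)) -> North
  R (right (90° clockwise)) -> East
  L (left (90° counter-clockwise)) -> North
  R (right (90° clockwise)) -> East
Final: East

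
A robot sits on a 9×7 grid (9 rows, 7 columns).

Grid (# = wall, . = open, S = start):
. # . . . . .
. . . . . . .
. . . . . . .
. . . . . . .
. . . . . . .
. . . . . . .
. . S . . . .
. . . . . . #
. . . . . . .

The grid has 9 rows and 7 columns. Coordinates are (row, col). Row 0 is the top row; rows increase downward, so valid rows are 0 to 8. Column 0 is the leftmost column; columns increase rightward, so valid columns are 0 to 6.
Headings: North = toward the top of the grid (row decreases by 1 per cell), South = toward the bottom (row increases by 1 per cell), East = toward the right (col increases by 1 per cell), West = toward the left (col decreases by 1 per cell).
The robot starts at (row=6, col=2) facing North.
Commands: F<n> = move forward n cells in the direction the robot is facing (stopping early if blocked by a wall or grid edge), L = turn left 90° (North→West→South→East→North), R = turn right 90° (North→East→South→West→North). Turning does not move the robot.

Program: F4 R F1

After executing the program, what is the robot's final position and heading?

Answer: Final position: (row=2, col=3), facing East

Derivation:
Start: (row=6, col=2), facing North
  F4: move forward 4, now at (row=2, col=2)
  R: turn right, now facing East
  F1: move forward 1, now at (row=2, col=3)
Final: (row=2, col=3), facing East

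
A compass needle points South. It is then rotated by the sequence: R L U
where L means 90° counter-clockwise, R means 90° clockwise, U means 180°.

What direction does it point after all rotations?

Answer: Final heading: North

Derivation:
Start: South
  R (right (90° clockwise)) -> West
  L (left (90° counter-clockwise)) -> South
  U (U-turn (180°)) -> North
Final: North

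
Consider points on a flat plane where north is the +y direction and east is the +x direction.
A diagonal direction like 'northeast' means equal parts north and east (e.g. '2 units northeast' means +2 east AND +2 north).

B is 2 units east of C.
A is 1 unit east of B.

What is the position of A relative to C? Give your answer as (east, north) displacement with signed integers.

Answer: A is at (east=3, north=0) relative to C.

Derivation:
Place C at the origin (east=0, north=0).
  B is 2 units east of C: delta (east=+2, north=+0); B at (east=2, north=0).
  A is 1 unit east of B: delta (east=+1, north=+0); A at (east=3, north=0).
Therefore A relative to C: (east=3, north=0).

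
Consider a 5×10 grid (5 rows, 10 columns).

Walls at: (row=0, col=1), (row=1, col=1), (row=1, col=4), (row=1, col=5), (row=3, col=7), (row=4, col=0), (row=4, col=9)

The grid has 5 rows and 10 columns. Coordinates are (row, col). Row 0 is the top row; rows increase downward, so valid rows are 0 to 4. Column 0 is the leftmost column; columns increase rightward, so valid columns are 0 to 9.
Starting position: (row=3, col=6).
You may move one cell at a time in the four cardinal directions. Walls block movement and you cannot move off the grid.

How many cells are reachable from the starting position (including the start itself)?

Answer: Reachable cells: 43

Derivation:
BFS flood-fill from (row=3, col=6):
  Distance 0: (row=3, col=6)
  Distance 1: (row=2, col=6), (row=3, col=5), (row=4, col=6)
  Distance 2: (row=1, col=6), (row=2, col=5), (row=2, col=7), (row=3, col=4), (row=4, col=5), (row=4, col=7)
  Distance 3: (row=0, col=6), (row=1, col=7), (row=2, col=4), (row=2, col=8), (row=3, col=3), (row=4, col=4), (row=4, col=8)
  Distance 4: (row=0, col=5), (row=0, col=7), (row=1, col=8), (row=2, col=3), (row=2, col=9), (row=3, col=2), (row=3, col=8), (row=4, col=3)
  Distance 5: (row=0, col=4), (row=0, col=8), (row=1, col=3), (row=1, col=9), (row=2, col=2), (row=3, col=1), (row=3, col=9), (row=4, col=2)
  Distance 6: (row=0, col=3), (row=0, col=9), (row=1, col=2), (row=2, col=1), (row=3, col=0), (row=4, col=1)
  Distance 7: (row=0, col=2), (row=2, col=0)
  Distance 8: (row=1, col=0)
  Distance 9: (row=0, col=0)
Total reachable: 43 (grid has 43 open cells total)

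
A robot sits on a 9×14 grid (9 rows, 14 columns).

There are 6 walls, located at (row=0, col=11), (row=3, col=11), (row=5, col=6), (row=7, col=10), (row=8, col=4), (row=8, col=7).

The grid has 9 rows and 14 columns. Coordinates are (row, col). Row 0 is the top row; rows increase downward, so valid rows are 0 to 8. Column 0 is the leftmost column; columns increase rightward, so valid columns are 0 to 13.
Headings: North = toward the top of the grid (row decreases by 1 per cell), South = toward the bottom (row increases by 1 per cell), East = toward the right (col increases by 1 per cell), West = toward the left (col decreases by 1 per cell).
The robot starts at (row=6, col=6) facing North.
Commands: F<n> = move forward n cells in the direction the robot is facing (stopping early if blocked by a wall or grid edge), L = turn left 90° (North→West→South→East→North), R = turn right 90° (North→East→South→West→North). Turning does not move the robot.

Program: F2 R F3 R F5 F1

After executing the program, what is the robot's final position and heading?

Answer: Final position: (row=8, col=9), facing South

Derivation:
Start: (row=6, col=6), facing North
  F2: move forward 0/2 (blocked), now at (row=6, col=6)
  R: turn right, now facing East
  F3: move forward 3, now at (row=6, col=9)
  R: turn right, now facing South
  F5: move forward 2/5 (blocked), now at (row=8, col=9)
  F1: move forward 0/1 (blocked), now at (row=8, col=9)
Final: (row=8, col=9), facing South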